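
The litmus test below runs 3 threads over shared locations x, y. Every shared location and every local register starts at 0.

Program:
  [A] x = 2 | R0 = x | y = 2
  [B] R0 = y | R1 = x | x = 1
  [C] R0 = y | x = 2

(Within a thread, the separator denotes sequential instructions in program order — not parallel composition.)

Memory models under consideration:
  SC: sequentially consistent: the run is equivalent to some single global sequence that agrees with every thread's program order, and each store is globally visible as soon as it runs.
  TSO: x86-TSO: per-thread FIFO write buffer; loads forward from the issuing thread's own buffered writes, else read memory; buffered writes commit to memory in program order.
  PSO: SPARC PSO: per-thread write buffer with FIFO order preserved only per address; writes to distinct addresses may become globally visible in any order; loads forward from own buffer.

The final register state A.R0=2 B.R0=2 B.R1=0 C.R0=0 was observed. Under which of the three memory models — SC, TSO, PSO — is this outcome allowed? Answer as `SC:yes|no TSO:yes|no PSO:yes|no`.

SC:no TSO:no PSO:yes

outcome vector order: (A.R0,B.R0,B.R1,C.R0)
under SC → (1,0,0,0), (1,0,0,2), (1,0,2,0), (1,0,2,2), (2,0,0,0), (2,0,0,2), (2,0,2,0), (2,0,2,2), (2,2,2,0), (2,2,2,2)
under TSO → (1,0,0,0), (1,0,0,2), (1,0,2,0), (1,0,2,2), (2,0,0,0), (2,0,0,2), (2,0,2,0), (2,0,2,2), (2,2,2,0), (2,2,2,2)
under PSO → (1,0,0,0), (1,0,0,2), (1,0,2,0), (1,0,2,2), (2,0,0,0), (2,0,0,2), (2,0,2,0), (2,0,2,2), (2,2,0,0), (2,2,0,2), (2,2,2,0), (2,2,2,2)
target (2,2,0,0) ∈ {PSO}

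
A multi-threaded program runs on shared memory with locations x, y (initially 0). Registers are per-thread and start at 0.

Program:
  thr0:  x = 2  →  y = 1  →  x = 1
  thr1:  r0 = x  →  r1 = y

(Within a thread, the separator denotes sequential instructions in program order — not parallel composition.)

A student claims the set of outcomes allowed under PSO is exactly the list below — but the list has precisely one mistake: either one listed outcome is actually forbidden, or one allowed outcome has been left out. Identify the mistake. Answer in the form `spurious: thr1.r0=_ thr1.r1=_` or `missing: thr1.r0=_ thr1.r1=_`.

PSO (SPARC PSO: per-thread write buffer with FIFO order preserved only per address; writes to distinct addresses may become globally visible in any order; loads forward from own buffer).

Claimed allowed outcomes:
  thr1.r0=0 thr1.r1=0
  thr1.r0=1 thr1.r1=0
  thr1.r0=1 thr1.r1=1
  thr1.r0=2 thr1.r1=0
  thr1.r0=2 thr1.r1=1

missing: thr1.r0=0 thr1.r1=1

outcome vector order: (thr1.r0,thr1.r1)
PSO: 6 outcomes — {0/0, 0/1, 1/0, 1/1, 2/0, 2/1}
PSO∖claimed = {0/1}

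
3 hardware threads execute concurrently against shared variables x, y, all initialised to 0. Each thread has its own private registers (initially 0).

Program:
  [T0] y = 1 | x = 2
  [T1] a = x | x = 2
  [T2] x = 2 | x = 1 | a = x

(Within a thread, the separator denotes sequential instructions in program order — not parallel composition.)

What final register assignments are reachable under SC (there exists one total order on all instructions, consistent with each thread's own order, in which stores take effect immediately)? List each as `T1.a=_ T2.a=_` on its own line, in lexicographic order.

T1.a=0 T2.a=1
T1.a=0 T2.a=2
T1.a=1 T2.a=1
T1.a=1 T2.a=2
T1.a=2 T2.a=1
T1.a=2 T2.a=2

outcome vector order: (T1.a,T2.a)
|SC outcomes| = 6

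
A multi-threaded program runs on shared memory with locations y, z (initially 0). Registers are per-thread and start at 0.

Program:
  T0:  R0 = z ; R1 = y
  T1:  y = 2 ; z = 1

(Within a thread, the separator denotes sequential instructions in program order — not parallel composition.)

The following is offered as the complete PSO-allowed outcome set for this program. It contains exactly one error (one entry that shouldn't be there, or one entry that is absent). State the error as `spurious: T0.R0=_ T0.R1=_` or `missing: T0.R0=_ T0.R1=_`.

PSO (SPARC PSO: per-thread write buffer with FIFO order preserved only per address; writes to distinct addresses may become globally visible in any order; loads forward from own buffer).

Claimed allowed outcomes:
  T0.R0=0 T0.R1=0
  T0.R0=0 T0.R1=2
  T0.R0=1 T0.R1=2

missing: T0.R0=1 T0.R1=0

outcome vector order: (T0.R0,T0.R1)
under PSO → <0 0>, <0 2>, <1 0>, <1 2>
PSO∖claimed = {<1 0>}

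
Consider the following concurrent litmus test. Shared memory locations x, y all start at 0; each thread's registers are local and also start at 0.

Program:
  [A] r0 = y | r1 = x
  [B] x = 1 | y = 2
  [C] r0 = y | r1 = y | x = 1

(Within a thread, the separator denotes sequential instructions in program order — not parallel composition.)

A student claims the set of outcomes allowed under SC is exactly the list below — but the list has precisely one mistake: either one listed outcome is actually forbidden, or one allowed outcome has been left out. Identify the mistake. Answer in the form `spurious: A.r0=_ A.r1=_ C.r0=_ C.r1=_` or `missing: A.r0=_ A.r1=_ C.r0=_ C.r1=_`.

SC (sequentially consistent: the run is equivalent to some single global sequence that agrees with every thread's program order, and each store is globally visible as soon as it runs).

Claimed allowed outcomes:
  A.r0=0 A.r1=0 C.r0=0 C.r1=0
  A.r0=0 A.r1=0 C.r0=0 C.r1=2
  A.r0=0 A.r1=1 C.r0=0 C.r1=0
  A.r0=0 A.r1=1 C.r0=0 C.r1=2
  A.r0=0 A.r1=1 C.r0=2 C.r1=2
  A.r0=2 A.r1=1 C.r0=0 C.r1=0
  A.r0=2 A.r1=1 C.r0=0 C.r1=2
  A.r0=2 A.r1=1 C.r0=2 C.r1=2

outcome vector order: (A.r0,A.r1,C.r0,C.r1)
SC (9): 0/0/0/0, 0/0/0/2, 0/0/2/2, 0/1/0/0, 0/1/0/2, 0/1/2/2, 2/1/0/0, 2/1/0/2, 2/1/2/2
SC∖claimed = {0/0/2/2}

missing: A.r0=0 A.r1=0 C.r0=2 C.r1=2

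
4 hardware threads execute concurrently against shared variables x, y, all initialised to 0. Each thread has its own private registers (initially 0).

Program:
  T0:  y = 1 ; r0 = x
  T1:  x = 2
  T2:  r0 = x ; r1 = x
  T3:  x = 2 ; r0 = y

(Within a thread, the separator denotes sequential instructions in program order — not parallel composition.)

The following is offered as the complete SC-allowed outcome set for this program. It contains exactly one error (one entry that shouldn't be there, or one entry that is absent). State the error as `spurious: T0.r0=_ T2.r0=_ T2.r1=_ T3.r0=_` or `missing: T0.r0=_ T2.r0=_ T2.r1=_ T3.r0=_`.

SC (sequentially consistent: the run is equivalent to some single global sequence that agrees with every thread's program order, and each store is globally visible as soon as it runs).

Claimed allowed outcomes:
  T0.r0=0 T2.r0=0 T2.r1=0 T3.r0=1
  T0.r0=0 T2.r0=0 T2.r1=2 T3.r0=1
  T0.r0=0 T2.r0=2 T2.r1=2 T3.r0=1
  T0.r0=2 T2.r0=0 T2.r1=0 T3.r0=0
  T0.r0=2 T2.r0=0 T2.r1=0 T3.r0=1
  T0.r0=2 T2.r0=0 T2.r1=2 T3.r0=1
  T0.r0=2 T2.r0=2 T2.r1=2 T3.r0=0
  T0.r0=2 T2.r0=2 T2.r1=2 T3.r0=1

outcome vector order: (T0.r0,T2.r0,T2.r1,T3.r0)
under SC → (0,0,0,1) (0,0,2,1) (0,2,2,1) (2,0,0,0) (2,0,0,1) (2,0,2,0) (2,0,2,1) (2,2,2,0) (2,2,2,1)
SC∖claimed = {(2,0,2,0)}

missing: T0.r0=2 T2.r0=0 T2.r1=2 T3.r0=0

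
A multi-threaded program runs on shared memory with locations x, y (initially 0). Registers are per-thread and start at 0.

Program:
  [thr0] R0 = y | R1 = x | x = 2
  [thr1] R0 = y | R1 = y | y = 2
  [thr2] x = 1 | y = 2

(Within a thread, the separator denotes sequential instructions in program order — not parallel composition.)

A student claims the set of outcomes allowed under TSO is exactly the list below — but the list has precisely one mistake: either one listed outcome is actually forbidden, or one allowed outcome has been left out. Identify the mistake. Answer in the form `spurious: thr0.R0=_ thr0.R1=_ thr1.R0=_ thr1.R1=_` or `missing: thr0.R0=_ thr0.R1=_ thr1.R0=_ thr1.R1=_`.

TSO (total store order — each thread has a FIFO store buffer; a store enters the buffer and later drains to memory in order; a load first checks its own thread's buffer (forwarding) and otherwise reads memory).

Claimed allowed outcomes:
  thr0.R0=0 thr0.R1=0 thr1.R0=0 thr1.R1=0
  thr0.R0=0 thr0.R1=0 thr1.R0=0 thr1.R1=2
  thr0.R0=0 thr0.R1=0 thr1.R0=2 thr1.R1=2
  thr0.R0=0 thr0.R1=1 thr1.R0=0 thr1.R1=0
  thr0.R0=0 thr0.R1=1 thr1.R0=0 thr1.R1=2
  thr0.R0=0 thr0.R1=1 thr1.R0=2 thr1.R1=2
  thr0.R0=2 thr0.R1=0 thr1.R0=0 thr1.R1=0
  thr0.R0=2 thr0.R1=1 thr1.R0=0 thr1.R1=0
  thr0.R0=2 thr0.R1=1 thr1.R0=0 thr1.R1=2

outcome vector order: (thr0.R0,thr0.R1,thr1.R0,thr1.R1)
under TSO → 0/0/0/0; 0/0/0/2; 0/0/2/2; 0/1/0/0; 0/1/0/2; 0/1/2/2; 2/0/0/0; 2/1/0/0; 2/1/0/2; 2/1/2/2
TSO∖claimed = {2/1/2/2}

missing: thr0.R0=2 thr0.R1=1 thr1.R0=2 thr1.R1=2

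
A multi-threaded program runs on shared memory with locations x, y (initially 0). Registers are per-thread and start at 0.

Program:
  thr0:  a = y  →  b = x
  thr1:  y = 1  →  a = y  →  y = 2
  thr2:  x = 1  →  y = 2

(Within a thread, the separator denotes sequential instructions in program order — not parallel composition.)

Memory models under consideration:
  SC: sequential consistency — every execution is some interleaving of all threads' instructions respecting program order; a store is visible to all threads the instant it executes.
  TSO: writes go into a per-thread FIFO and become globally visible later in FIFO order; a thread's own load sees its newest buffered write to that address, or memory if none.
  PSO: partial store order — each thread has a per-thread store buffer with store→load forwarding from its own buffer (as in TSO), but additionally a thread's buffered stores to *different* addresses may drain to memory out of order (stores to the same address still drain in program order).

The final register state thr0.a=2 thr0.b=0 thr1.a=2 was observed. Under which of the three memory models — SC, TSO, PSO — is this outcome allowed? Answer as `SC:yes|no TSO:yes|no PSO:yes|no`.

outcome vector order: (thr0.a,thr0.b,thr1.a)
SC (11): (0,0,1); (0,0,2); (0,1,1); (0,1,2); (1,0,1); (1,0,2); (1,1,1); (1,1,2); (2,0,1); (2,1,1); (2,1,2)
TSO (11): (0,0,1); (0,0,2); (0,1,1); (0,1,2); (1,0,1); (1,0,2); (1,1,1); (1,1,2); (2,0,1); (2,1,1); (2,1,2)
PSO (12): (0,0,1); (0,0,2); (0,1,1); (0,1,2); (1,0,1); (1,0,2); (1,1,1); (1,1,2); (2,0,1); (2,0,2); (2,1,1); (2,1,2)
target (2,0,2) ∈ {PSO}

SC:no TSO:no PSO:yes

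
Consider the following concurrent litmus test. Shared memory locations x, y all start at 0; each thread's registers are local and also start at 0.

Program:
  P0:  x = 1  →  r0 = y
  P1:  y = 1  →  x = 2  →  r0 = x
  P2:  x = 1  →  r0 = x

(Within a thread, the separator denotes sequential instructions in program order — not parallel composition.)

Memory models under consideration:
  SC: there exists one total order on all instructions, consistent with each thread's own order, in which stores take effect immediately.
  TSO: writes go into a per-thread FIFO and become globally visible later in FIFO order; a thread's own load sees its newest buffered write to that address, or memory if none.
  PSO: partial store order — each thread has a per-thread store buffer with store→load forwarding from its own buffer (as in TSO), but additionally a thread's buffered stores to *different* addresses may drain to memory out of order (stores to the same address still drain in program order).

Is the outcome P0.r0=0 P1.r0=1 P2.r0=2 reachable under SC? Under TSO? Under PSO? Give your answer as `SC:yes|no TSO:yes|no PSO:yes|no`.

SC:no TSO:yes PSO:yes

outcome vector order: (P0.r0,P1.r0,P2.r0)
SC (7): 011 021 022 111 112 121 122
TSO (8): 011 012 021 022 111 112 121 122
PSO (8): 011 012 021 022 111 112 121 122
target 012 ∈ {TSO,PSO}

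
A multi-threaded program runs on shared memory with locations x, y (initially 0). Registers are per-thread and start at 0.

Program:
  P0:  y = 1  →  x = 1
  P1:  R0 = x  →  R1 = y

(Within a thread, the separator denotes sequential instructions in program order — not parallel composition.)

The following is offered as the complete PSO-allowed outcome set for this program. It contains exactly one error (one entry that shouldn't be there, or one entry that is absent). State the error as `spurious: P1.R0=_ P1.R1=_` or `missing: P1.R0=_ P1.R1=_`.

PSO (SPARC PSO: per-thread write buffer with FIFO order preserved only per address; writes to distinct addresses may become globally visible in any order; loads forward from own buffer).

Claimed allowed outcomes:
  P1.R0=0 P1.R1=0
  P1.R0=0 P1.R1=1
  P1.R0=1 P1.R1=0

missing: P1.R0=1 P1.R1=1

outcome vector order: (P1.R0,P1.R1)
[PSO] allowed = {<0 0>; <0 1>; <1 0>; <1 1>}
PSO∖claimed = {<1 1>}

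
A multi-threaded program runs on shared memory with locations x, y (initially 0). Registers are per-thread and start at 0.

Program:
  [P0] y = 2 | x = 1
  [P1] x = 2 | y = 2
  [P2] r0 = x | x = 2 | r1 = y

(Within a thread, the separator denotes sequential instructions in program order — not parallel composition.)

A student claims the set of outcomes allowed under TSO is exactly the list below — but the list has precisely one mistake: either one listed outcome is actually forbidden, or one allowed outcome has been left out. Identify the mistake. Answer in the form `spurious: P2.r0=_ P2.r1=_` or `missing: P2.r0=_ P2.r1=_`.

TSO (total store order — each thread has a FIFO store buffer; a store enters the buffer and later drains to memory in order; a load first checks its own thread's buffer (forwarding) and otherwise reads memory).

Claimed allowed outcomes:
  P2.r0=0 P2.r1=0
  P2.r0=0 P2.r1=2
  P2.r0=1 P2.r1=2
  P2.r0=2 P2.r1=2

missing: P2.r0=2 P2.r1=0

outcome vector order: (P2.r0,P2.r1)
TSO (5): 00 02 12 20 22
TSO∖claimed = {20}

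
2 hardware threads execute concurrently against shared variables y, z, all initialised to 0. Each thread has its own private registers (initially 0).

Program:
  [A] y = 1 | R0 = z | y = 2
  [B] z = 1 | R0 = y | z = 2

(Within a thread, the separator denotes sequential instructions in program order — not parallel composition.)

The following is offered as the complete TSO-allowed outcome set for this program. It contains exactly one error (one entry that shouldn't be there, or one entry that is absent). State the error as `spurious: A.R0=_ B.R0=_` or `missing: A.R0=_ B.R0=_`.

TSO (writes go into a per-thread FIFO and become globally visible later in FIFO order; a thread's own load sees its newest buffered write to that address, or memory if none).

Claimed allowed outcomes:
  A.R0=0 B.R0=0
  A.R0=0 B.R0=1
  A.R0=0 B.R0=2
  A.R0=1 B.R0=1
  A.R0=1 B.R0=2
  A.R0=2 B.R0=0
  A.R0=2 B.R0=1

missing: A.R0=1 B.R0=0

outcome vector order: (A.R0,B.R0)
TSO (8): (0,0), (0,1), (0,2), (1,0), (1,1), (1,2), (2,0), (2,1)
TSO∖claimed = {(1,0)}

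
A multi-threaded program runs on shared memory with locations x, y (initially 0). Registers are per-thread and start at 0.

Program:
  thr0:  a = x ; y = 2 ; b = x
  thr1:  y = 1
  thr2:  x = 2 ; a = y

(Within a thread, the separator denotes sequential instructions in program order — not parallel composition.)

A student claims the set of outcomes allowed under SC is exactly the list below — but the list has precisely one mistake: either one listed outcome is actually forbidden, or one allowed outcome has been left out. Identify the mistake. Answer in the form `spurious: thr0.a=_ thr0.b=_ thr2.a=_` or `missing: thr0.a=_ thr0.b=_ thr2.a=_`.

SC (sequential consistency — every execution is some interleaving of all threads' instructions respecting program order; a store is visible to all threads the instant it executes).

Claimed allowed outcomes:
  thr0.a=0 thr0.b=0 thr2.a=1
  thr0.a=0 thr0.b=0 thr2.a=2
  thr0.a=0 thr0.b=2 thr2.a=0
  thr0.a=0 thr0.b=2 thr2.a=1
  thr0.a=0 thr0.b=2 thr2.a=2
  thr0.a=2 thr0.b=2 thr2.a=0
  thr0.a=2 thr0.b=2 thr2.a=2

outcome vector order: (thr0.a,thr0.b,thr2.a)
SC (8): (0,0,1); (0,0,2); (0,2,0); (0,2,1); (0,2,2); (2,2,0); (2,2,1); (2,2,2)
SC∖claimed = {(2,2,1)}

missing: thr0.a=2 thr0.b=2 thr2.a=1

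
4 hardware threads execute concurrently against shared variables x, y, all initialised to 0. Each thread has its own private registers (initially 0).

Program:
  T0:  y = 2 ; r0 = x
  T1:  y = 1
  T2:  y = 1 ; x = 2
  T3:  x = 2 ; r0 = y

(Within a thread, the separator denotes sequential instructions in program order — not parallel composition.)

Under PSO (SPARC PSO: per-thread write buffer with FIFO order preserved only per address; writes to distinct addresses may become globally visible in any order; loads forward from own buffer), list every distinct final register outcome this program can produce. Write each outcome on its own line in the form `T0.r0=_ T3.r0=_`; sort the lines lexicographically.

outcome vector order: (T0.r0,T3.r0)
|PSO outcomes| = 6

T0.r0=0 T3.r0=0
T0.r0=0 T3.r0=1
T0.r0=0 T3.r0=2
T0.r0=2 T3.r0=0
T0.r0=2 T3.r0=1
T0.r0=2 T3.r0=2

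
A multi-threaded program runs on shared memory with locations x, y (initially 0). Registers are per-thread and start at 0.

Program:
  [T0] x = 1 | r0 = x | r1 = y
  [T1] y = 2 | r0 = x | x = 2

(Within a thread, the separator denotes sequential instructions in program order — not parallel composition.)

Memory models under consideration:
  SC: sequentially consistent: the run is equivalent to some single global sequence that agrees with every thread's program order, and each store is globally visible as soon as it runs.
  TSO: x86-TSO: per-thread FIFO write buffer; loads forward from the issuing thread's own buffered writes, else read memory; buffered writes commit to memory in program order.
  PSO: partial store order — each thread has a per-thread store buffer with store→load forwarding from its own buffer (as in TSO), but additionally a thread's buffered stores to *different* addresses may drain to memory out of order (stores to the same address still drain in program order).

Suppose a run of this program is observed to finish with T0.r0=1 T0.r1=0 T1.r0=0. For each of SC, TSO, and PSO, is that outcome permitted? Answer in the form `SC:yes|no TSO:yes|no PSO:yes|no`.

outcome vector order: (T0.r0,T0.r1,T1.r0)
[SC] allowed = {101 120 121 220 221}
[TSO] allowed = {100 101 120 121 220 221}
[PSO] allowed = {100 101 120 121 200 201 220 221}
target 100 ∈ {TSO,PSO}

SC:no TSO:yes PSO:yes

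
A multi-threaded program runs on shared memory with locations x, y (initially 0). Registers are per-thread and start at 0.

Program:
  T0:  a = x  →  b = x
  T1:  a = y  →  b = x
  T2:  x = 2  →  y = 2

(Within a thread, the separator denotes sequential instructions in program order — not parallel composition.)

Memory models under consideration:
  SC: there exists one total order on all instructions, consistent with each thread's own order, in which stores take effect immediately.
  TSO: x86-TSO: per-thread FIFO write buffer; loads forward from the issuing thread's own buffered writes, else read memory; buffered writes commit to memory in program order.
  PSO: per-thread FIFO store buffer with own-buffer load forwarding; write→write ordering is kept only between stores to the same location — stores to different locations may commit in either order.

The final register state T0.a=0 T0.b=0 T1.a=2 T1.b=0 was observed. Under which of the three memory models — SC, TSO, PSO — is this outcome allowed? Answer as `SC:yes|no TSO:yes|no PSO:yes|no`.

outcome vector order: (T0.a,T0.b,T1.a,T1.b)
under SC → <0 0 0 0> <0 0 0 2> <0 0 2 2> <0 2 0 0> <0 2 0 2> <0 2 2 2> <2 2 0 0> <2 2 0 2> <2 2 2 2>
under TSO → <0 0 0 0> <0 0 0 2> <0 0 2 2> <0 2 0 0> <0 2 0 2> <0 2 2 2> <2 2 0 0> <2 2 0 2> <2 2 2 2>
under PSO → <0 0 0 0> <0 0 0 2> <0 0 2 0> <0 0 2 2> <0 2 0 0> <0 2 0 2> <0 2 2 0> <0 2 2 2> <2 2 0 0> <2 2 0 2> <2 2 2 0> <2 2 2 2>
target <0 0 2 0> ∈ {PSO}

SC:no TSO:no PSO:yes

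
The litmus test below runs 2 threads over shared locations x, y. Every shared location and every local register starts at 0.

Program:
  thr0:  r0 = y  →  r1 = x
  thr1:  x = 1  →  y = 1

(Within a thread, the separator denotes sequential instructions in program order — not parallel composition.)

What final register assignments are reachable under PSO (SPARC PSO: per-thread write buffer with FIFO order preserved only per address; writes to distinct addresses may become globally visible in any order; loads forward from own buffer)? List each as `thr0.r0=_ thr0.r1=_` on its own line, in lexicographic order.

thr0.r0=0 thr0.r1=0
thr0.r0=0 thr0.r1=1
thr0.r0=1 thr0.r1=0
thr0.r0=1 thr0.r1=1

outcome vector order: (thr0.r0,thr0.r1)
|PSO outcomes| = 4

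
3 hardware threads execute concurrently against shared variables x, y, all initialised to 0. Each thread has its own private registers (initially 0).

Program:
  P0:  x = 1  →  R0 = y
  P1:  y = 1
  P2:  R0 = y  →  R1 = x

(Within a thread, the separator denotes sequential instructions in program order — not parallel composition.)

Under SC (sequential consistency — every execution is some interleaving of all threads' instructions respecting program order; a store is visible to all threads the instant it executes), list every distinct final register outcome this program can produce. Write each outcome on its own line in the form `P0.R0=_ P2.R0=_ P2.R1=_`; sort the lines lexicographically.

outcome vector order: (P0.R0,P2.R0,P2.R1)
|SC outcomes| = 7

P0.R0=0 P2.R0=0 P2.R1=0
P0.R0=0 P2.R0=0 P2.R1=1
P0.R0=0 P2.R0=1 P2.R1=1
P0.R0=1 P2.R0=0 P2.R1=0
P0.R0=1 P2.R0=0 P2.R1=1
P0.R0=1 P2.R0=1 P2.R1=0
P0.R0=1 P2.R0=1 P2.R1=1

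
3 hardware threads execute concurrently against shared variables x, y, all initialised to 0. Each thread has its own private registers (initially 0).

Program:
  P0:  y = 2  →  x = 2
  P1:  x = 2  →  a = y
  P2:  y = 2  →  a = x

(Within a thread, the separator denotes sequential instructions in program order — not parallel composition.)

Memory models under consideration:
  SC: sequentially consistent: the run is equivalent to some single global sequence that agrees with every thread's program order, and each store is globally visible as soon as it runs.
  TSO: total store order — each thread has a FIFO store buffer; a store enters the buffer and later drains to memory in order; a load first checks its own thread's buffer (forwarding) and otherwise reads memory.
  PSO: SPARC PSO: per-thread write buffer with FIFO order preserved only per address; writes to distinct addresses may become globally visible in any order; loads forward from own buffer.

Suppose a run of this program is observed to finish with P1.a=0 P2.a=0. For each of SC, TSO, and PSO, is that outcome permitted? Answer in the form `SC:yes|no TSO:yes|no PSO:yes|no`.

SC:no TSO:yes PSO:yes

outcome vector order: (P1.a,P2.a)
SC (3): (0,2); (2,0); (2,2)
TSO (4): (0,0); (0,2); (2,0); (2,2)
PSO (4): (0,0); (0,2); (2,0); (2,2)
target (0,0) ∈ {TSO,PSO}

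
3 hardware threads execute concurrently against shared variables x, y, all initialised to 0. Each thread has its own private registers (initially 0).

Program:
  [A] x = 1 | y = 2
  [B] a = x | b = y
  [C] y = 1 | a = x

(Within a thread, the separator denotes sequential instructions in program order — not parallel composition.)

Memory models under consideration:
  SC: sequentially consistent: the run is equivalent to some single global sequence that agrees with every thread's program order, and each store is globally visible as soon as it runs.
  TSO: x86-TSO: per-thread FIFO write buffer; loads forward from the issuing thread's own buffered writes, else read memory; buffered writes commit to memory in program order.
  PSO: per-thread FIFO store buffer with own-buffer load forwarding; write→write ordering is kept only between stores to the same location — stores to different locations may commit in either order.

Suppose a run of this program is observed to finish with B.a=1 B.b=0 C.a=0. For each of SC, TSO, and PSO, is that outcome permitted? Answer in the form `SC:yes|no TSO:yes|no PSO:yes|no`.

SC:no TSO:yes PSO:yes

outcome vector order: (B.a,B.b,C.a)
under SC → (0,0,0); (0,0,1); (0,1,0); (0,1,1); (0,2,0); (0,2,1); (1,0,1); (1,1,0); (1,1,1); (1,2,0); (1,2,1)
under TSO → (0,0,0); (0,0,1); (0,1,0); (0,1,1); (0,2,0); (0,2,1); (1,0,0); (1,0,1); (1,1,0); (1,1,1); (1,2,0); (1,2,1)
under PSO → (0,0,0); (0,0,1); (0,1,0); (0,1,1); (0,2,0); (0,2,1); (1,0,0); (1,0,1); (1,1,0); (1,1,1); (1,2,0); (1,2,1)
target (1,0,0) ∈ {TSO,PSO}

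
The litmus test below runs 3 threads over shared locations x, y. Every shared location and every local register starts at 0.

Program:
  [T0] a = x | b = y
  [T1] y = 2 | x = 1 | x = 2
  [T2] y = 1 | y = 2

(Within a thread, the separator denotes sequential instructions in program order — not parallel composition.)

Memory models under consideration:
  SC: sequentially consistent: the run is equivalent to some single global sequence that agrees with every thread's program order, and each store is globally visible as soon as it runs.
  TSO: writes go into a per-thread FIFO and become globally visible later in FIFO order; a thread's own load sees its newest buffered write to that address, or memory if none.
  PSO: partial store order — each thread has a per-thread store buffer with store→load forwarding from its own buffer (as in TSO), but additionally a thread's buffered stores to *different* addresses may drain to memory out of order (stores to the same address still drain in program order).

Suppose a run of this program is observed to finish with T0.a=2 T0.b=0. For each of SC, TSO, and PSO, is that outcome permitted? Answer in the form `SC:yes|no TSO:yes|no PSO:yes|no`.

outcome vector order: (T0.a,T0.b)
SC: 7 outcomes — {(0,0); (0,1); (0,2); (1,1); (1,2); (2,1); (2,2)}
TSO: 7 outcomes — {(0,0); (0,1); (0,2); (1,1); (1,2); (2,1); (2,2)}
PSO: 9 outcomes — {(0,0); (0,1); (0,2); (1,0); (1,1); (1,2); (2,0); (2,1); (2,2)}
target (2,0) ∈ {PSO}

SC:no TSO:no PSO:yes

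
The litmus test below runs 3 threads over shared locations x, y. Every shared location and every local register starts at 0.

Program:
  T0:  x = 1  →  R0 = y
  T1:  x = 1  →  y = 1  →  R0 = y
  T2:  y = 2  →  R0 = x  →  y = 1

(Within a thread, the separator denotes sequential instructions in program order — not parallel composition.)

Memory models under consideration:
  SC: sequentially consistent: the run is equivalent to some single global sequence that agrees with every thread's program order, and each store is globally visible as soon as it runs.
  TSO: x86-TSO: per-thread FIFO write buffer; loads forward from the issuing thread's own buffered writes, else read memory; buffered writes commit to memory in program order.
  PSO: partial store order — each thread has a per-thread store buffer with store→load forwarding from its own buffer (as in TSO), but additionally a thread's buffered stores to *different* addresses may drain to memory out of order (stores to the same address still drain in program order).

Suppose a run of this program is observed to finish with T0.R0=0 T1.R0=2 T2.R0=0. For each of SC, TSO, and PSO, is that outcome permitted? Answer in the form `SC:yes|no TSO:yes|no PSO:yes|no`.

SC:no TSO:yes PSO:yes

outcome vector order: (T0.R0,T1.R0,T2.R0)
SC (8): 011, 021, 110, 111, 121, 210, 211, 221
TSO (12): 010, 011, 020, 021, 110, 111, 120, 121, 210, 211, 220, 221
PSO (12): 010, 011, 020, 021, 110, 111, 120, 121, 210, 211, 220, 221
target 020 ∈ {TSO,PSO}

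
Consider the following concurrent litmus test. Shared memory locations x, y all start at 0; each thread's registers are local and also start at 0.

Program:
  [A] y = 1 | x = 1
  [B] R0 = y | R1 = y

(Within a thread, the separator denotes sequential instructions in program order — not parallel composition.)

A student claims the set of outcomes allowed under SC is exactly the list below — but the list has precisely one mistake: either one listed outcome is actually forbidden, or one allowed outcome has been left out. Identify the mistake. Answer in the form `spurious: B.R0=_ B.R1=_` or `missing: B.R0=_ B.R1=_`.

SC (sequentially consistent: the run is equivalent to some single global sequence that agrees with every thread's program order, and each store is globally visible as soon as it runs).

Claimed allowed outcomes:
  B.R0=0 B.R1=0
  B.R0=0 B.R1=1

outcome vector order: (B.R0,B.R1)
under SC → 00 01 11
SC∖claimed = {11}

missing: B.R0=1 B.R1=1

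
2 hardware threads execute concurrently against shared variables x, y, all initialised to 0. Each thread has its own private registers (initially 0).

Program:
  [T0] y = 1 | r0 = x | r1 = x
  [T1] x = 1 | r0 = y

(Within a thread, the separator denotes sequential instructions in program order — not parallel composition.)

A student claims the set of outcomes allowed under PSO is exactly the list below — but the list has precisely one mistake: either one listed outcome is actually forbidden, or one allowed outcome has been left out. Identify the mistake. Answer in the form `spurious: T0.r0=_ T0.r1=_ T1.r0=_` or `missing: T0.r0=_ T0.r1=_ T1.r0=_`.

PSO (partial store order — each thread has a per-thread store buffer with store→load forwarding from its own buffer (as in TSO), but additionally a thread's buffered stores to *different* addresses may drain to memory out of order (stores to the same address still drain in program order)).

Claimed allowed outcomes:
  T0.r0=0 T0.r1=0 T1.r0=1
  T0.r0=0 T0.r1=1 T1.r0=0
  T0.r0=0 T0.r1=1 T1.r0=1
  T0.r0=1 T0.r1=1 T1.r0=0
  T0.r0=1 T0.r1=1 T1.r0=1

outcome vector order: (T0.r0,T0.r1,T1.r0)
PSO: 6 outcomes — {000; 001; 010; 011; 110; 111}
PSO∖claimed = {000}

missing: T0.r0=0 T0.r1=0 T1.r0=0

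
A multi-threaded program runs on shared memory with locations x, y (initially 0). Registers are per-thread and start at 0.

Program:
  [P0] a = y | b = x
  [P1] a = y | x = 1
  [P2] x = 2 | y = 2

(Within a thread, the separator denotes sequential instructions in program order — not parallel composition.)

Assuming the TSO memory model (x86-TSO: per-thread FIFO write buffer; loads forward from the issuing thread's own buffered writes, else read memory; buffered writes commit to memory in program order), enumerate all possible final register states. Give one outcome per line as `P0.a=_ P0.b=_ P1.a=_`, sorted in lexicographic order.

P0.a=0 P0.b=0 P1.a=0
P0.a=0 P0.b=0 P1.a=2
P0.a=0 P0.b=1 P1.a=0
P0.a=0 P0.b=1 P1.a=2
P0.a=0 P0.b=2 P1.a=0
P0.a=0 P0.b=2 P1.a=2
P0.a=2 P0.b=1 P1.a=0
P0.a=2 P0.b=1 P1.a=2
P0.a=2 P0.b=2 P1.a=0
P0.a=2 P0.b=2 P1.a=2

outcome vector order: (P0.a,P0.b,P1.a)
|TSO outcomes| = 10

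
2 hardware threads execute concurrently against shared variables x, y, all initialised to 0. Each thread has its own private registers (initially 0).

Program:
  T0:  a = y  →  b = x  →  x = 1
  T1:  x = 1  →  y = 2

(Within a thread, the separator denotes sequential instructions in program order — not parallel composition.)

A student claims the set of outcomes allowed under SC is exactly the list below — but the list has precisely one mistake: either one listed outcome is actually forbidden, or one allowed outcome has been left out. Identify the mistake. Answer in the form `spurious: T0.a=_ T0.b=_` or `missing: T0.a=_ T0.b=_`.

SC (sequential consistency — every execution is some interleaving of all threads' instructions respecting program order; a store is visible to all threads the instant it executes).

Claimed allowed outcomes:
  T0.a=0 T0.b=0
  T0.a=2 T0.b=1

missing: T0.a=0 T0.b=1

outcome vector order: (T0.a,T0.b)
[SC] allowed = {00, 01, 21}
SC∖claimed = {01}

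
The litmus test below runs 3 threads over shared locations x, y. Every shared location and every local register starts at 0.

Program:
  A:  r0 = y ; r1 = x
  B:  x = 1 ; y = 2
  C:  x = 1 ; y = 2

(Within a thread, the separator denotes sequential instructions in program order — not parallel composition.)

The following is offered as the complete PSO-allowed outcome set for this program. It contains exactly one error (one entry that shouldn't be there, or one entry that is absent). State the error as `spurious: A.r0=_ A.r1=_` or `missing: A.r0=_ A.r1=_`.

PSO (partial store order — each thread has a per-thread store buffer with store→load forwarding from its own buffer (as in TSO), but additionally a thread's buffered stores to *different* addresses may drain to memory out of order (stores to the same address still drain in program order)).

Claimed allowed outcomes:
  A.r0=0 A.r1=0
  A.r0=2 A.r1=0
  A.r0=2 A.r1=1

missing: A.r0=0 A.r1=1

outcome vector order: (A.r0,A.r1)
[PSO] allowed = {0/0; 0/1; 2/0; 2/1}
PSO∖claimed = {0/1}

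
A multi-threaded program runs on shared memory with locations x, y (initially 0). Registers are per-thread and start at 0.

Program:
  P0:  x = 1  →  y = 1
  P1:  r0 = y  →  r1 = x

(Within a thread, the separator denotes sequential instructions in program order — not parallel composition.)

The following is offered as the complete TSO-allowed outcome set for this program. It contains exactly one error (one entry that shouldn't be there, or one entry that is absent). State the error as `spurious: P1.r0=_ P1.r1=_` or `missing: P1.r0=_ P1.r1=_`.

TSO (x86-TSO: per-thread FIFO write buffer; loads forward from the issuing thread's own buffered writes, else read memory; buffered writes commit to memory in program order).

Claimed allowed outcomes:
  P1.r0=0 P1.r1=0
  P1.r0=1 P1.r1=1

outcome vector order: (P1.r0,P1.r1)
TSO (3): (0,0) (0,1) (1,1)
TSO∖claimed = {(0,1)}

missing: P1.r0=0 P1.r1=1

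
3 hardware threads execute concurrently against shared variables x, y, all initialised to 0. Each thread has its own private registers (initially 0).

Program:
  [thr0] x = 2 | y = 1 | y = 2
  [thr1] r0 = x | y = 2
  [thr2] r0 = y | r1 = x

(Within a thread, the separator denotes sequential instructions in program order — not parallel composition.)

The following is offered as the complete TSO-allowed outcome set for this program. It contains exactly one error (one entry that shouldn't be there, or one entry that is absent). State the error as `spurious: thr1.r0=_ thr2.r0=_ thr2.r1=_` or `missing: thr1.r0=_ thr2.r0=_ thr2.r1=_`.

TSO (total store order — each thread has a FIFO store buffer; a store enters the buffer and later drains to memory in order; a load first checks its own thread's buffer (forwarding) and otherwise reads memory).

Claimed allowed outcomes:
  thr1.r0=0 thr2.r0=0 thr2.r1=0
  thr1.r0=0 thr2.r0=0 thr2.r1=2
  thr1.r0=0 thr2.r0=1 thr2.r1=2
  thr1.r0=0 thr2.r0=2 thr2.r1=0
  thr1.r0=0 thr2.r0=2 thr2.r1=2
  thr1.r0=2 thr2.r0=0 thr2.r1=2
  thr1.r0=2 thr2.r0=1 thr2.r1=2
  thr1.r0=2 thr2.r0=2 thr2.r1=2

outcome vector order: (thr1.r0,thr2.r0,thr2.r1)
TSO (9): (0,0,0); (0,0,2); (0,1,2); (0,2,0); (0,2,2); (2,0,0); (2,0,2); (2,1,2); (2,2,2)
TSO∖claimed = {(2,0,0)}

missing: thr1.r0=2 thr2.r0=0 thr2.r1=0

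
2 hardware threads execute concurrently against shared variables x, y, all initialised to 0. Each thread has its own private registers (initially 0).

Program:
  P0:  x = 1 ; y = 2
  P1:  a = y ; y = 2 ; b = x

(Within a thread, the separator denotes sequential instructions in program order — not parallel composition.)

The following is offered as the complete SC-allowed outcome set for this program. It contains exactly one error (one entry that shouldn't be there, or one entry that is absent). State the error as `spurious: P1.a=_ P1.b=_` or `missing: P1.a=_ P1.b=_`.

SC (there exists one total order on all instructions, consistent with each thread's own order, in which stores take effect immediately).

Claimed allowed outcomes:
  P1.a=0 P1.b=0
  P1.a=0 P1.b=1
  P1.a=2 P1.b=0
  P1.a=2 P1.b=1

spurious: P1.a=2 P1.b=0

outcome vector order: (P1.a,P1.b)
[SC] allowed = {00 01 21}
claimed∖SC = {20}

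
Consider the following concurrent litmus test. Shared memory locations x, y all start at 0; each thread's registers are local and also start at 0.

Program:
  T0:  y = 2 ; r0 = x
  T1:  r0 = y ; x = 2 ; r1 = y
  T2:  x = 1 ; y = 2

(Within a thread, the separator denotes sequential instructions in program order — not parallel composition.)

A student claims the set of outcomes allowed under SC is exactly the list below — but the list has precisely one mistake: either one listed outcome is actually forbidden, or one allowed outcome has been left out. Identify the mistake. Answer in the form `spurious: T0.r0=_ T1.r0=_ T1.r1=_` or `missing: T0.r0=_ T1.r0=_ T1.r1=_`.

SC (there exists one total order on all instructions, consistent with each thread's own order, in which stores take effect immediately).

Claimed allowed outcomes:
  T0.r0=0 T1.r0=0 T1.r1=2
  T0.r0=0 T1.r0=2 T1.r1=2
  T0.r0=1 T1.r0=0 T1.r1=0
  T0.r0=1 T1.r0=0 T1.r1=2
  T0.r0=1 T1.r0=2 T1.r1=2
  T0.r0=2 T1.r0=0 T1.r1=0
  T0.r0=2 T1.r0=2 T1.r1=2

outcome vector order: (T0.r0,T1.r0,T1.r1)
under SC → 0/0/2; 0/2/2; 1/0/0; 1/0/2; 1/2/2; 2/0/0; 2/0/2; 2/2/2
SC∖claimed = {2/0/2}

missing: T0.r0=2 T1.r0=0 T1.r1=2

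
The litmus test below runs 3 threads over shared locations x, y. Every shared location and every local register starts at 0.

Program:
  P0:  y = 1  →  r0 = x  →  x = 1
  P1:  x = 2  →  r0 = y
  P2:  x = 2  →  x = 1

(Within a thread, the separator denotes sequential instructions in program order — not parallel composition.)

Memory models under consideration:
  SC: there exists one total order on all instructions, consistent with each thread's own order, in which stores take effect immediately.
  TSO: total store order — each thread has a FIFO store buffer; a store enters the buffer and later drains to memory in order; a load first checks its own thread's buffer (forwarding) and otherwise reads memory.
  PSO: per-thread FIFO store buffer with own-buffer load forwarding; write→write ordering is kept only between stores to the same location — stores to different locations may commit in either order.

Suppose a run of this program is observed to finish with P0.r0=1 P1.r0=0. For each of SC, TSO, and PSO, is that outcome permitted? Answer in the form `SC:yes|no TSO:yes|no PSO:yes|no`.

SC:yes TSO:yes PSO:yes

outcome vector order: (P0.r0,P1.r0)
under SC → 0/1; 1/0; 1/1; 2/0; 2/1
under TSO → 0/0; 0/1; 1/0; 1/1; 2/0; 2/1
under PSO → 0/0; 0/1; 1/0; 1/1; 2/0; 2/1
target 1/0 ∈ {SC,TSO,PSO}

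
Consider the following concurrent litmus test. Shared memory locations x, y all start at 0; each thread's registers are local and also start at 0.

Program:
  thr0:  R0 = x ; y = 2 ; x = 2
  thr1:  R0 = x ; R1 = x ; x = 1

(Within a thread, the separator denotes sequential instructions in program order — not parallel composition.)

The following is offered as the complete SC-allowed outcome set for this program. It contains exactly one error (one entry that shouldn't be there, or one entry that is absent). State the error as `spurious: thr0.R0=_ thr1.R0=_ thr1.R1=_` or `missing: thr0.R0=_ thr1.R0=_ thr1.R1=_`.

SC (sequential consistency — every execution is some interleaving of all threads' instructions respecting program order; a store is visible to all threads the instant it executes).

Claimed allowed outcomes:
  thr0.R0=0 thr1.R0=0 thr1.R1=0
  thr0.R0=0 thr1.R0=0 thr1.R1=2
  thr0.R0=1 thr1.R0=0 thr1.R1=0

missing: thr0.R0=0 thr1.R0=2 thr1.R1=2

outcome vector order: (thr0.R0,thr1.R0,thr1.R1)
[SC] allowed = {0/0/0; 0/0/2; 0/2/2; 1/0/0}
SC∖claimed = {0/2/2}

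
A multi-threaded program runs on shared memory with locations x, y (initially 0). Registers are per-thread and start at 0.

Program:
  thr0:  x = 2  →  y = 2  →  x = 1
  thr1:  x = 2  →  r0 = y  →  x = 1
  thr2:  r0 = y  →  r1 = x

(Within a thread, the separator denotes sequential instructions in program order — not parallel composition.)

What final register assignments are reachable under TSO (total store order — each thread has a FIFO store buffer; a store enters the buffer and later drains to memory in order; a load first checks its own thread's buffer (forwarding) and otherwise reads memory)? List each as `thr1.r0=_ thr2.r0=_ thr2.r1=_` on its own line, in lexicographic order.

outcome vector order: (thr1.r0,thr2.r0,thr2.r1)
|TSO outcomes| = 10

thr1.r0=0 thr2.r0=0 thr2.r1=0
thr1.r0=0 thr2.r0=0 thr2.r1=1
thr1.r0=0 thr2.r0=0 thr2.r1=2
thr1.r0=0 thr2.r0=2 thr2.r1=1
thr1.r0=0 thr2.r0=2 thr2.r1=2
thr1.r0=2 thr2.r0=0 thr2.r1=0
thr1.r0=2 thr2.r0=0 thr2.r1=1
thr1.r0=2 thr2.r0=0 thr2.r1=2
thr1.r0=2 thr2.r0=2 thr2.r1=1
thr1.r0=2 thr2.r0=2 thr2.r1=2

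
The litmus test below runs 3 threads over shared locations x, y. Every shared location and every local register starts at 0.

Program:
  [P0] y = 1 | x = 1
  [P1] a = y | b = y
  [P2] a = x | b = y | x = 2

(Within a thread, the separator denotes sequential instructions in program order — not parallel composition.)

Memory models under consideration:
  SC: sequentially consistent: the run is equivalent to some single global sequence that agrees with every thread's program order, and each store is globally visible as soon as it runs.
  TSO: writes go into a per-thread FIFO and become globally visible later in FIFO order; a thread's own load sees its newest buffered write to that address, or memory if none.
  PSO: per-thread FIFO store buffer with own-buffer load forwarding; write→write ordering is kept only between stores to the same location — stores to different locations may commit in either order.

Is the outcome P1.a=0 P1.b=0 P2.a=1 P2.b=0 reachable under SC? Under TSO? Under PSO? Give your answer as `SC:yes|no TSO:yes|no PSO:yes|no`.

outcome vector order: (P1.a,P1.b,P2.a,P2.b)
under SC → (0,0,0,0); (0,0,0,1); (0,0,1,1); (0,1,0,0); (0,1,0,1); (0,1,1,1); (1,1,0,0); (1,1,0,1); (1,1,1,1)
under TSO → (0,0,0,0); (0,0,0,1); (0,0,1,1); (0,1,0,0); (0,1,0,1); (0,1,1,1); (1,1,0,0); (1,1,0,1); (1,1,1,1)
under PSO → (0,0,0,0); (0,0,0,1); (0,0,1,0); (0,0,1,1); (0,1,0,0); (0,1,0,1); (0,1,1,0); (0,1,1,1); (1,1,0,0); (1,1,0,1); (1,1,1,0); (1,1,1,1)
target (0,0,1,0) ∈ {PSO}

SC:no TSO:no PSO:yes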